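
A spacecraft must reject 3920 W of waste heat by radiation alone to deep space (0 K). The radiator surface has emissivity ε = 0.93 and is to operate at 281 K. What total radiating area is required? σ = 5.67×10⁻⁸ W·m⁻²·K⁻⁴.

P = εσA T⁴ ⇒ A = P/(εσT⁴).
T⁴ = 6.235×10⁹ K⁴.
A = 3920/(0.93 × 5.67×10⁻⁸ × 6.235×10⁹).

A ≈ 11.9 m²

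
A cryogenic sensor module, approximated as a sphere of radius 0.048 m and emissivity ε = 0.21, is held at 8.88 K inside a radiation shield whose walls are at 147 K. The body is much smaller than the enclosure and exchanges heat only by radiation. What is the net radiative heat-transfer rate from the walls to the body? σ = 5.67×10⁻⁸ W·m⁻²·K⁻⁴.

P_net ≈ 0.161 W

For a small grey body in a large enclosure: P_net = εσA(T_body⁴ − T_wall⁴).
A = 4πr² = 0.02895 m²; T_body⁴ − T_wall⁴ = 6218 − 4.669×10⁸ = -4.669×10⁸ K⁴.
|P_net| = 0.21·5.67×10⁻⁸·0.02895·4.669×10⁸.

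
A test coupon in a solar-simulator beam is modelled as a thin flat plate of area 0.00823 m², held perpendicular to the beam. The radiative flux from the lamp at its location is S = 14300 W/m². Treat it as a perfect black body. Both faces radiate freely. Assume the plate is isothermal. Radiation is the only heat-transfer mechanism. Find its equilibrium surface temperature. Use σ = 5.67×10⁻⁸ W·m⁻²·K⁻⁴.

At equilibrium, absorbed power = emitted power.
Absorbing cross-section = A = 0.008230 m²; emitting surface = 2A = 0.01646 m² (ratio 2).
S·A_cross = εσ·A_surf·T⁴  ⇒  T⁴ = S/(2σ).
T⁴ = 1.00·14300/(2·5.67×10⁻⁸) = 1.261×10¹¹ K⁴.
T = (1.261×10¹¹)^(1/4).

T ≈ 596 K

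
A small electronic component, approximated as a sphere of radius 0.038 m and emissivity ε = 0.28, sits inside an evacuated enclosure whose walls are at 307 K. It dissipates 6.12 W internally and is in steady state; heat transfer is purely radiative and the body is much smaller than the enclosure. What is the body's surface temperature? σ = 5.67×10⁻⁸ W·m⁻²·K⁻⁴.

T ≈ 417 K

For a small grey body in a large enclosure, net radiated power = εσA(T⁴ − T_w⁴).
Steady state: P = εσA(T⁴ − T_w⁴) with A = 4πr² = 0.01815 m².
T⁴ = P/(εσA) + T_w⁴ = 6.12/(0.28·5.67×10⁻⁸·0.01815) + (307)⁴
    = 2.124×10¹⁰ + 8.883×10⁹ = 3.013×10¹⁰ K⁴.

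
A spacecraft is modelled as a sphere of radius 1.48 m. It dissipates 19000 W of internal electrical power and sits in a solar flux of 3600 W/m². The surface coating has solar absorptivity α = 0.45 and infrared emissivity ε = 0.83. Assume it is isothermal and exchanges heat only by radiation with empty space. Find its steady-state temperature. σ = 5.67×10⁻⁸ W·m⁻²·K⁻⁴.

At steady state, absorbed solar power + internal power = radiated power.
Absorbed: α·S·A_cross = 0.45·3600·6.881 = 11150 W (cross-section πr²).
Total input = 11150 + 19000 = 30150 W.
Radiated: εσ·A_surf·T⁴ with A_surf = 4πr² = 27.53 m².
T⁴ = 30150/(0.83·5.67×10⁻⁸·27.53) = 2.327×10¹⁰ K⁴.

T ≈ 391 K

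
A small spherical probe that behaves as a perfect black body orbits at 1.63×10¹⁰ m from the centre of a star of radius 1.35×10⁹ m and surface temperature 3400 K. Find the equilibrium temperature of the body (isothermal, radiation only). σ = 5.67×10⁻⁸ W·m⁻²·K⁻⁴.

The star's surface emits σT_*⁴; at distance d the flux is S = σT_*⁴(R_*/d)².
S = 5.67×10⁻⁸·(3400)⁴·(1.35×10⁹/1.63×10¹⁰)² = 51970 W/m².
For an isothermal sphere T⁴ = (1−a)S/(4σ) = 2.292×10¹¹ K⁴.

T ≈ 692 K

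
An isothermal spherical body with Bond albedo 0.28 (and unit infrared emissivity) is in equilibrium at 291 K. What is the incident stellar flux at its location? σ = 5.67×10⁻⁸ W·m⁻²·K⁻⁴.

(1−a)S·πr² = σ·4πr²·T⁴ ⇒ S = 4σT⁴/(1−a).
S = 4·5.67×10⁻⁸·7.171×10⁹/0.720.

S ≈ 2260 W/m²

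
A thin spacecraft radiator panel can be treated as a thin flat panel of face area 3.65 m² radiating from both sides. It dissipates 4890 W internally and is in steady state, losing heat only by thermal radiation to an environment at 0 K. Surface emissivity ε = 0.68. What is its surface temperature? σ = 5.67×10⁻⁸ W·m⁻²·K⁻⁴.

T ≈ 363 K

Steady state: internal power = radiated power, P = εσA T⁴.
Radiating area A = 2·3.65 = 7.300 m².
T⁴ = P/(εσA) = 4890/(0.68·5.67×10⁻⁸·7.300) = 1.737×10¹⁰ K⁴.
T = (1.737×10¹⁰)^(1/4).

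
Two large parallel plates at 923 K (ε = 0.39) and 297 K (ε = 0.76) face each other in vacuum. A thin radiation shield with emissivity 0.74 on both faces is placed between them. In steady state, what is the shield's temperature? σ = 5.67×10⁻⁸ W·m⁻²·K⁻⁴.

In steady state the net flux on the hot side equals that on the cold side.
σ(T₁⁴−T_s⁴)/D₁ = σ(T_s⁴−T₂⁴)/D₂, with D₁ = 1/ε₁+1/ε_s−1 = 2.915, D₂ = 1/ε_s+1/ε₂−1 = 1.667.
Solve for T_s⁴: T_s⁴ = (D₂·T₁⁴ + D₁·T₂⁴)/(D₁+D₂) = 2.690×10¹¹ K⁴.

T_s ≈ 720 K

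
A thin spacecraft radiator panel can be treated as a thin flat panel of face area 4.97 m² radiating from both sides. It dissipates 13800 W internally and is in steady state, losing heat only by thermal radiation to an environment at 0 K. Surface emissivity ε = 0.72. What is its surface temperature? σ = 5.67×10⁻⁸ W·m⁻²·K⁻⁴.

T ≈ 429 K

Steady state: internal power = radiated power, P = εσA T⁴.
Radiating area A = 2·4.97 = 9.940 m².
T⁴ = P/(εσA) = 13800/(0.72·5.67×10⁻⁸·9.940) = 3.401×10¹⁰ K⁴.
T = (3.401×10¹⁰)^(1/4).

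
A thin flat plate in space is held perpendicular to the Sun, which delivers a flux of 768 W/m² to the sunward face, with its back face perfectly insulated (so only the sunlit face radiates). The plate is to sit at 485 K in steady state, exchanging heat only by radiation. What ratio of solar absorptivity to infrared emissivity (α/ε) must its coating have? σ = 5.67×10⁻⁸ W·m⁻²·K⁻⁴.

α/ε ≈ 4.08

Balance: αS·A = εσ·1A·T⁴ ⇒ α/ε = σT⁴/S.
α/ε = 5.67×10⁻⁸·(485)⁴/768 = 5.67×10⁻⁸·5.533×10¹⁰/768.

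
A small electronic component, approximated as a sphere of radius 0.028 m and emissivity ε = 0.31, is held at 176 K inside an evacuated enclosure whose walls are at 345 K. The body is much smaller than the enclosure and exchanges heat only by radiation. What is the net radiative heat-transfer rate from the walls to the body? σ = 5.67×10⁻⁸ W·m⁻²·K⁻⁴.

For a small grey body in a large enclosure: P_net = εσA(T_body⁴ − T_wall⁴).
A = 4πr² = 0.009852 m²; T_body⁴ − T_wall⁴ = 9.595×10⁸ − 1.417×10¹⁰ = -1.321×10¹⁰ K⁴.
|P_net| = 0.31·5.67×10⁻⁸·0.009852·1.321×10¹⁰.

P_net ≈ 2.29 W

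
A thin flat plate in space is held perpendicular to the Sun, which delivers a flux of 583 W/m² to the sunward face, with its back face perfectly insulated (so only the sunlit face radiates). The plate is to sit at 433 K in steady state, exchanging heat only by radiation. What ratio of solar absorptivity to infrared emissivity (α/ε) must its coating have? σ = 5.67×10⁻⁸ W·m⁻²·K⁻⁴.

α/ε ≈ 3.42

Balance: αS·A = εσ·1A·T⁴ ⇒ α/ε = σT⁴/S.
α/ε = 5.67×10⁻⁸·(433)⁴/583 = 5.67×10⁻⁸·3.515×10¹⁰/583.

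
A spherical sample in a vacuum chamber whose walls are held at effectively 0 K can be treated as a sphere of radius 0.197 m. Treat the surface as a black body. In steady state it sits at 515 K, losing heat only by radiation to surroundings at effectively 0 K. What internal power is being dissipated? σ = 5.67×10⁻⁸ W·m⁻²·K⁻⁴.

Steady state: P = εσA T⁴.
A = 4πr² = 0.4877 m²; T⁴ = (515)⁴ = 7.034×10¹⁰ K⁴.
P = 1.0 × 5.67×10⁻⁸ × 0.4877 × 7.034×10¹⁰.

P ≈ 1950 W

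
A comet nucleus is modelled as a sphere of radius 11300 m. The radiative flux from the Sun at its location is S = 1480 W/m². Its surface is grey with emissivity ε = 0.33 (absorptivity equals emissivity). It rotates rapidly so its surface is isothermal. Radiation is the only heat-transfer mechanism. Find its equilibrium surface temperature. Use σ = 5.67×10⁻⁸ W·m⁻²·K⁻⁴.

T ≈ 284 K

At equilibrium, absorbed power = emitted power.
Absorbing cross-section = πr² = 4.011×10⁸ m²; emitting surface = 4πr² = 1.605×10⁹ m² (ratio 4).
εS·A_cross = εσ·A_surf·T⁴  ⇒  T⁴ = S/(4σ)   (ε cancels).
T⁴ = 1480/(4·5.67×10⁻⁸) = 6.526×10⁹ K⁴.
T = (6.526×10⁹)^(1/4).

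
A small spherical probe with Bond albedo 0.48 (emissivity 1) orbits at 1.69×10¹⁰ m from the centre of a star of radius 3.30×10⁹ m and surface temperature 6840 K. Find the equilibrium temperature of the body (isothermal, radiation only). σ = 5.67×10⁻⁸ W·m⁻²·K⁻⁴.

The star's surface emits σT_*⁴; at distance d the flux is S = σT_*⁴(R_*/d)².
S = 5.67×10⁻⁸·(6840)⁴·(3.30×10⁹/1.69×10¹⁰)² = 4.732×10⁶ W/m².
For an isothermal sphere T⁴ = (1−a)S/(4σ) = 1.085×10¹³ K⁴.

T ≈ 1810 K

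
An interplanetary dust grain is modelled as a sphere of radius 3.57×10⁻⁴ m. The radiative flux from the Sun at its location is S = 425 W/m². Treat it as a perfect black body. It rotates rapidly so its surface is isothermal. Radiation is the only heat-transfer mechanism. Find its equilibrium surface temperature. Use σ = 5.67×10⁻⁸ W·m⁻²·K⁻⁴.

T ≈ 208 K

At equilibrium, absorbed power = emitted power.
Absorbing cross-section = πr² = 4.004×10⁻⁷ m²; emitting surface = 4πr² = 1.602×10⁻⁶ m² (ratio 4).
S·A_cross = εσ·A_surf·T⁴  ⇒  T⁴ = S/(4σ).
T⁴ = 1.00·425/(4·5.67×10⁻⁸) = 1.874×10⁹ K⁴.
T = (1.874×10⁹)^(1/4).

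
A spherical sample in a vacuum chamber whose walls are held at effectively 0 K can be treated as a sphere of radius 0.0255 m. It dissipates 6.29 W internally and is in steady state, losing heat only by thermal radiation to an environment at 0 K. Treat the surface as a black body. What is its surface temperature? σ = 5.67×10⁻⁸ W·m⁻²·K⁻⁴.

T ≈ 341 K

Steady state: internal power = radiated power, P = εσA T⁴.
Radiating area A = 4πr² = 0.008171 m².
T⁴ = P/(εσA) = 6.29/(1.0·5.67×10⁻⁸·0.008171) = 1.358×10¹⁰ K⁴.
T = (1.358×10¹⁰)^(1/4).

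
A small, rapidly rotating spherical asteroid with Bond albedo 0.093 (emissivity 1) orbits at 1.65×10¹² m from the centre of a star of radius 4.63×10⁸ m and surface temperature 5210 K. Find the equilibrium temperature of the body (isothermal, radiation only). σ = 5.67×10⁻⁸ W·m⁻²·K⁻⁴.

The star's surface emits σT_*⁴; at distance d the flux is S = σT_*⁴(R_*/d)².
S = 5.67×10⁻⁸·(5210)⁴·(4.63×10⁸/1.65×10¹²)² = 3.289 W/m².
For an isothermal sphere T⁴ = (1−a)S/(4σ) = 1.316×10⁷ K⁴.

T ≈ 60.2 K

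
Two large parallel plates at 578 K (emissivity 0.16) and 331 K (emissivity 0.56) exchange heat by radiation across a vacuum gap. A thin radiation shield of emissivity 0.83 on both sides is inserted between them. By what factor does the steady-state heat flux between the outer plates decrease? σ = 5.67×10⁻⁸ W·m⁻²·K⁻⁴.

factor ≈ 1.20

Without shield: q₀ = σΔ(T⁴)/(1/ε₁+1/ε₂−1) with denominator 7.036.
With shield the two gaps are in series; the resistances add: (1/ε₁+1/ε_s−1)+(1/ε_s+1/ε₂−1) = 6.455+1.991 = 8.445.
Heat-flux ratio q₀/q = 8.445/7.036.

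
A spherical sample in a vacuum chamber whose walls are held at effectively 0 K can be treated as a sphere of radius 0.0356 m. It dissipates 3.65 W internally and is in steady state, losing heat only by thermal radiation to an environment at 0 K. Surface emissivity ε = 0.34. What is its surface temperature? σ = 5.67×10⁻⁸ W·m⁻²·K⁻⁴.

T ≈ 330 K

Steady state: internal power = radiated power, P = εσA T⁴.
Radiating area A = 4πr² = 0.01593 m².
T⁴ = P/(εσA) = 3.65/(0.34·5.67×10⁻⁸·0.01593) = 1.189×10¹⁰ K⁴.
T = (1.189×10¹⁰)^(1/4).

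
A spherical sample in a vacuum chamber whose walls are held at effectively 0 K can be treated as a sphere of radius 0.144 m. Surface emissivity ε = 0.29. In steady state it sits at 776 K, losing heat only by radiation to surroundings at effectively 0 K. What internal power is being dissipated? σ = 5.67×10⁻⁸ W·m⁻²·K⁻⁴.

Steady state: P = εσA T⁴.
A = 4πr² = 0.2606 m²; T⁴ = (776)⁴ = 3.626×10¹¹ K⁴.
P = 0.29 × 5.67×10⁻⁸ × 0.2606 × 3.626×10¹¹.

P ≈ 1550 W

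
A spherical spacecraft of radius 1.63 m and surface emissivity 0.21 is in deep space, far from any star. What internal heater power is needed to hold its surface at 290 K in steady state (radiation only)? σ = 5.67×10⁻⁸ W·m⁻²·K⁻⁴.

P ≈ 2810 W

P = εσ·4πr²·T⁴.
4πr² = 33.39 m²; T⁴ = 7.073×10⁹ K⁴.
P = 0.21·5.67×10⁻⁸·33.39·7.073×10⁹.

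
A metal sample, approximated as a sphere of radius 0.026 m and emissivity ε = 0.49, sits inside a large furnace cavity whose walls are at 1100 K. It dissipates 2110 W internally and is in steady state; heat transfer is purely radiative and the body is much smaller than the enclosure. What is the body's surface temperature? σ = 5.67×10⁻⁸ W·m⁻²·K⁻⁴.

For a small grey body in a large enclosure, net radiated power = εσA(T⁴ − T_w⁴).
Steady state: P = εσA(T⁴ − T_w⁴) with A = 4πr² = 0.008495 m².
T⁴ = P/(εσA) + T_w⁴ = 2110/(0.49·5.67×10⁻⁸·0.008495) + (1100)⁴
    = 8.940×10¹² + 1.464×10¹² = 1.040×10¹³ K⁴.

T ≈ 1800 K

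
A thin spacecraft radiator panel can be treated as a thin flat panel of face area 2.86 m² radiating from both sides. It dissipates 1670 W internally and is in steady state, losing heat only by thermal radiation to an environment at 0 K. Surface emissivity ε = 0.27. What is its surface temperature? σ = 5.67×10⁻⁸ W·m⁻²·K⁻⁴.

T ≈ 372 K

Steady state: internal power = radiated power, P = εσA T⁴.
Radiating area A = 2·2.86 = 5.720 m².
T⁴ = P/(εσA) = 1670/(0.27·5.67×10⁻⁸·5.720) = 1.907×10¹⁰ K⁴.
T = (1.907×10¹⁰)^(1/4).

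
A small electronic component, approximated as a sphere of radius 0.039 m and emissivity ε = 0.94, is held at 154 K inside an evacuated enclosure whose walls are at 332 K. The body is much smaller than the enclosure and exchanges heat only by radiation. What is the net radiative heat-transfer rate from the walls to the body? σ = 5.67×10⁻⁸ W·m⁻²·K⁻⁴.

P_net ≈ 11.8 W

For a small grey body in a large enclosure: P_net = εσA(T_body⁴ − T_wall⁴).
A = 4πr² = 0.01911 m²; T_body⁴ − T_wall⁴ = 5.624×10⁸ − 1.215×10¹⁰ = -1.159×10¹⁰ K⁴.
|P_net| = 0.94·5.67×10⁻⁸·0.01911·1.159×10¹⁰.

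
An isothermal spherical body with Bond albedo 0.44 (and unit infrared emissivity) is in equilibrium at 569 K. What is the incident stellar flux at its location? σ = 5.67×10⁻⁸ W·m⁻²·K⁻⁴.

(1−a)S·πr² = σ·4πr²·T⁴ ⇒ S = 4σT⁴/(1−a).
S = 4·5.67×10⁻⁸·1.048×10¹¹/0.560.

S ≈ 42500 W/m²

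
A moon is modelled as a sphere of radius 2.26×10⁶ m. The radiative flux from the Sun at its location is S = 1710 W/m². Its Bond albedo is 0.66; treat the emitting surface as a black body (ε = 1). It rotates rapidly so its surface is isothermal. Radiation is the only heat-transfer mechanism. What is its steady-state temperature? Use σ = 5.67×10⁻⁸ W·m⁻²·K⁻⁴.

T ≈ 225 K

At equilibrium, absorbed power = emitted power.
Absorbing cross-section = πr² = 1.605×10¹³ m²; emitting surface = 4πr² = 6.418×10¹³ m² (ratio 4).
(1−a)S·A_cross = εσ·A_surf·T⁴  ⇒  T⁴ = (1−a)S/(4σ).
T⁴ = 0.340·1710/(4·5.67×10⁻⁸) = 2.563×10⁹ K⁴.
T = (2.563×10⁹)^(1/4).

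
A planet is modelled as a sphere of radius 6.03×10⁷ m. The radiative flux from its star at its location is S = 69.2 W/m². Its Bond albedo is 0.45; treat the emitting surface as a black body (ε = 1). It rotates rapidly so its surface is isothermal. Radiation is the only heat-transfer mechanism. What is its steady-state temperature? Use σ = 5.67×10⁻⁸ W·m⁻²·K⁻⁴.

T ≈ 114 K

At equilibrium, absorbed power = emitted power.
Absorbing cross-section = πr² = 1.142×10¹⁶ m²; emitting surface = 4πr² = 4.569×10¹⁶ m² (ratio 4).
(1−a)S·A_cross = εσ·A_surf·T⁴  ⇒  T⁴ = (1−a)S/(4σ).
T⁴ = 0.550·69.2/(4·5.67×10⁻⁸) = 1.678×10⁸ K⁴.
T = (1.678×10⁸)^(1/4).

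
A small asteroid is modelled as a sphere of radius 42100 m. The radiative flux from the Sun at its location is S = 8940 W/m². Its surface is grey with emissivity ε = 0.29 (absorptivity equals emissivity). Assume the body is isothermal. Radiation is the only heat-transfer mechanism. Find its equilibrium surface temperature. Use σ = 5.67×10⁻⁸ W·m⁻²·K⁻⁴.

T ≈ 446 K

At equilibrium, absorbed power = emitted power.
Absorbing cross-section = πr² = 5.568×10⁹ m²; emitting surface = 4πr² = 2.227×10¹⁰ m² (ratio 4).
εS·A_cross = εσ·A_surf·T⁴  ⇒  T⁴ = S/(4σ)   (ε cancels).
T⁴ = 8940/(4·5.67×10⁻⁸) = 3.942×10¹⁰ K⁴.
T = (3.942×10¹⁰)^(1/4).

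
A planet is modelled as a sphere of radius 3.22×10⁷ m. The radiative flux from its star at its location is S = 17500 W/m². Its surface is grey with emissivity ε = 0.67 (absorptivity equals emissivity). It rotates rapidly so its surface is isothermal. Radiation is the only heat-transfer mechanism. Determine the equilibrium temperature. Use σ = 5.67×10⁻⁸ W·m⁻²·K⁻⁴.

At equilibrium, absorbed power = emitted power.
Absorbing cross-section = πr² = 3.257×10¹⁵ m²; emitting surface = 4πr² = 1.303×10¹⁶ m² (ratio 4).
εS·A_cross = εσ·A_surf·T⁴  ⇒  T⁴ = S/(4σ)   (ε cancels).
T⁴ = 17500/(4·5.67×10⁻⁸) = 7.716×10¹⁰ K⁴.
T = (7.716×10¹⁰)^(1/4).

T ≈ 527 K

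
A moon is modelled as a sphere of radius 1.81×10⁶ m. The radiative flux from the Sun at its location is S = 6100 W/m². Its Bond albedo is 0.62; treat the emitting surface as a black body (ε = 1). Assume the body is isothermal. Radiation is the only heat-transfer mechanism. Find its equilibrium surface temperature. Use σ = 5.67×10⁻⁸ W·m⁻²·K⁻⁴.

At equilibrium, absorbed power = emitted power.
Absorbing cross-section = πr² = 1.029×10¹³ m²; emitting surface = 4πr² = 4.117×10¹³ m² (ratio 4).
(1−a)S·A_cross = εσ·A_surf·T⁴  ⇒  T⁴ = (1−a)S/(4σ).
T⁴ = 0.380·6100/(4·5.67×10⁻⁸) = 1.022×10¹⁰ K⁴.
T = (1.022×10¹⁰)^(1/4).

T ≈ 318 K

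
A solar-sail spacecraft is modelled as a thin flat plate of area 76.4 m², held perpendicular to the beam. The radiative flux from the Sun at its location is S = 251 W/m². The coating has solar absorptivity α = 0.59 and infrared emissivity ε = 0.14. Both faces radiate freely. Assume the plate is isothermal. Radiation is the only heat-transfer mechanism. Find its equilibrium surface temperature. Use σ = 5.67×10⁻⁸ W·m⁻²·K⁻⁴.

At equilibrium, absorbed power = emitted power.
Absorbing cross-section = A = 76.40 m²; emitting surface = 2A = 152.8 m² (ratio 2).
αS·A_cross = εσ·A_surf·T⁴  ⇒  T⁴ = αS/(ε·2σ).
T⁴ = 0.590·251/(0.14·2·5.67×10⁻⁸) = 9.328×10⁹ K⁴.
T = (9.328×10⁹)^(1/4).

T ≈ 311 K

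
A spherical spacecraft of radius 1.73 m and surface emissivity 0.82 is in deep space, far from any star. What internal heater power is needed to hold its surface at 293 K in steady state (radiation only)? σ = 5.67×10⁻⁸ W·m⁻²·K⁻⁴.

P = εσ·4πr²·T⁴.
4πr² = 37.61 m²; T⁴ = 7.370×10⁹ K⁴.
P = 0.82·5.67×10⁻⁸·37.61·7.370×10⁹.

P ≈ 12900 W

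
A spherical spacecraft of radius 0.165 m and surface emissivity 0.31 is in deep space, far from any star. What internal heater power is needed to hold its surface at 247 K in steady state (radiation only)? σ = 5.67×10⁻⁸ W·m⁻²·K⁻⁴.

P ≈ 22.4 W

P = εσ·4πr²·T⁴.
4πr² = 0.3421 m²; T⁴ = 3.722×10⁹ K⁴.
P = 0.31·5.67×10⁻⁸·0.3421·3.722×10⁹.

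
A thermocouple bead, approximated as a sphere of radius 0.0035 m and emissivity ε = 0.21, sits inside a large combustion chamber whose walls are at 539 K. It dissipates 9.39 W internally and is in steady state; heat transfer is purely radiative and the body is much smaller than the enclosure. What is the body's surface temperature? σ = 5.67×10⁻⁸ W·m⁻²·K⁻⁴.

For a small grey body in a large enclosure, net radiated power = εσA(T⁴ − T_w⁴).
Steady state: P = εσA(T⁴ − T_w⁴) with A = 4πr² = 1.539×10⁻⁴ m².
T⁴ = P/(εσA) + T_w⁴ = 9.39/(0.21·5.67×10⁻⁸·1.539×10⁻⁴) + (539)⁴
    = 5.123×10¹² + 8.440×10¹⁰ = 5.207×10¹² K⁴.

T ≈ 1510 K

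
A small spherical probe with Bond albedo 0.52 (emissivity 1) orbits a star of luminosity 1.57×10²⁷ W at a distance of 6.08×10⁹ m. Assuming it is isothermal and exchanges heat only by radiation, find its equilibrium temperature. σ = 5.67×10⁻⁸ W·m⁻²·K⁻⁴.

First find the stellar flux at distance d: S = L/(4πd²) = 1.57×10²⁷/(4π·(6.08×10⁹)²) = 3.380×10⁶ W/m².
For an isothermal sphere, absorbed (1−a)S·πr² = emitted σ·4πr²·T⁴, so T⁴ = (1−a)S/(4σ).
T⁴ = 0.480·3.380×10⁶/(4·5.67×10⁻⁸) = 7.153×10¹² K⁴.

T ≈ 1640 K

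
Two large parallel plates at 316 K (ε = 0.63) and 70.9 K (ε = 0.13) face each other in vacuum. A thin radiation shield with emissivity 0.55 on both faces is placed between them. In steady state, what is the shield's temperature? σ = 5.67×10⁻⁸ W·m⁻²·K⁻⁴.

In steady state the net flux on the hot side equals that on the cold side.
σ(T₁⁴−T_s⁴)/D₁ = σ(T_s⁴−T₂⁴)/D₂, with D₁ = 1/ε₁+1/ε_s−1 = 2.405, D₂ = 1/ε_s+1/ε₂−1 = 8.510.
Solve for T_s⁴: T_s⁴ = (D₂·T₁⁴ + D₁·T₂⁴)/(D₁+D₂) = 7.779×10⁹ K⁴.

T_s ≈ 297 K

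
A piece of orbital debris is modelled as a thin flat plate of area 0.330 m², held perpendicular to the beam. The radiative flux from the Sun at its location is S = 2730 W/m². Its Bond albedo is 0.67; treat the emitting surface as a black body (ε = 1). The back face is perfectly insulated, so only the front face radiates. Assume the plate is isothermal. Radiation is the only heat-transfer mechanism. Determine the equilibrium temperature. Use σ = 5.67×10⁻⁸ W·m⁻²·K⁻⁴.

At equilibrium, absorbed power = emitted power.
Absorbing cross-section = A = 0.3300 m²; emitting surface = A = 0.3300 m² (ratio 1).
(1−a)S·A_cross = εσ·A_surf·T⁴  ⇒  T⁴ = (1−a)S/(1σ).
T⁴ = 0.330·2730/(1·5.67×10⁻⁸) = 1.589×10¹⁰ K⁴.
T = (1.589×10¹⁰)^(1/4).

T ≈ 355 K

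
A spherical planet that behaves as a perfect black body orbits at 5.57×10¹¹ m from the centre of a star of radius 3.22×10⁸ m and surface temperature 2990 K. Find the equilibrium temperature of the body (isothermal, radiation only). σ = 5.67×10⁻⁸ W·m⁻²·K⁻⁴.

The star's surface emits σT_*⁴; at distance d the flux is S = σT_*⁴(R_*/d)².
S = 5.67×10⁻⁸·(2990)⁴·(3.22×10⁸/5.57×10¹¹)² = 1.514 W/m².
For an isothermal sphere T⁴ = (1−a)S/(4σ) = 6.678×10⁶ K⁴.

T ≈ 50.8 K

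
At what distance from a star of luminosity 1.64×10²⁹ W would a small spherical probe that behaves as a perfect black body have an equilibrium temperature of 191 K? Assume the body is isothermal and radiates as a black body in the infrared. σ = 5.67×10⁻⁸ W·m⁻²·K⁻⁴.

d ≈ 6.58×10¹² m

For an isothermal black-emitting sphere, (1−a)S·πr² = σ·4πr²·T⁴ ⇒ S = 4σT⁴/(1−a).
S = 4·5.67×10⁻⁸·(191)⁴/1.00 = 301.8 W/m².
Flux falls as S = L/(4πd²), so d = √(L/(4πS)) = √(1.64×10²⁹/(4π·301.8)).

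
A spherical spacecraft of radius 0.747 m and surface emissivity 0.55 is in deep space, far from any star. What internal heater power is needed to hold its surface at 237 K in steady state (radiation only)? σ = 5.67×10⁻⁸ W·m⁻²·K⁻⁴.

P ≈ 690 W

P = εσ·4πr²·T⁴.
4πr² = 7.012 m²; T⁴ = 3.155×10⁹ K⁴.
P = 0.55·5.67×10⁻⁸·7.012·3.155×10⁹.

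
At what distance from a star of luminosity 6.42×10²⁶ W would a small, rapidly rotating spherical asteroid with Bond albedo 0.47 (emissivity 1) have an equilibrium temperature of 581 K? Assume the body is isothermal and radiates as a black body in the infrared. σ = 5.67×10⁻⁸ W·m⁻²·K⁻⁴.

d ≈ 3.24×10¹⁰ m

For an isothermal black-emitting sphere, (1−a)S·πr² = σ·4πr²·T⁴ ⇒ S = 4σT⁴/(1−a).
S = 4·5.67×10⁻⁸·(581)⁴/0.530 = 48760 W/m².
Flux falls as S = L/(4πd²), so d = √(L/(4πS)) = √(6.42×10²⁶/(4π·48760)).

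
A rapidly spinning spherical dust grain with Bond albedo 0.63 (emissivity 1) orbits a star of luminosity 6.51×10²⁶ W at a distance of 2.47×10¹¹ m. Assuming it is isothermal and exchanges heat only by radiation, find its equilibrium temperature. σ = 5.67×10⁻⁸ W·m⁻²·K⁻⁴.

First find the stellar flux at distance d: S = L/(4πd²) = 6.51×10²⁶/(4π·(2.47×10¹¹)²) = 849.1 W/m².
For an isothermal sphere, absorbed (1−a)S·πr² = emitted σ·4πr²·T⁴, so T⁴ = (1−a)S/(4σ).
T⁴ = 0.370·849.1/(4·5.67×10⁻⁸) = 1.385×10⁹ K⁴.

T ≈ 193 K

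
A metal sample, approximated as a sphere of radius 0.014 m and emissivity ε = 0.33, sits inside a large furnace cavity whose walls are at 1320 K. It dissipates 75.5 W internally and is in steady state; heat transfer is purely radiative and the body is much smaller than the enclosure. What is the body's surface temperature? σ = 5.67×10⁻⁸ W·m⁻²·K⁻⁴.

For a small grey body in a large enclosure, net radiated power = εσA(T⁴ − T_w⁴).
Steady state: P = εσA(T⁴ − T_w⁴) with A = 4πr² = 0.002463 m².
T⁴ = P/(εσA) + T_w⁴ = 75.5/(0.33·5.67×10⁻⁸·0.002463) + (1320)⁴
    = 1.638×10¹² + 3.036×10¹² = 4.674×10¹² K⁴.

T ≈ 1470 K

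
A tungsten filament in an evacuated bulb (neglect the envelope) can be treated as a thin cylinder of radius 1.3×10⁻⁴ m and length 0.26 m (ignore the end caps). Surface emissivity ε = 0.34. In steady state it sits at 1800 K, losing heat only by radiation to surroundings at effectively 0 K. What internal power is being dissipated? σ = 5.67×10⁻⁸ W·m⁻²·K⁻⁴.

Steady state: P = εσA T⁴.
A = 2πrL = 2.124×10⁻⁴ m²; T⁴ = (1800)⁴ = 1.050×10¹³ K⁴.
P = 0.34 × 5.67×10⁻⁸ × 2.124×10⁻⁴ × 1.050×10¹³.

P ≈ 43.0 W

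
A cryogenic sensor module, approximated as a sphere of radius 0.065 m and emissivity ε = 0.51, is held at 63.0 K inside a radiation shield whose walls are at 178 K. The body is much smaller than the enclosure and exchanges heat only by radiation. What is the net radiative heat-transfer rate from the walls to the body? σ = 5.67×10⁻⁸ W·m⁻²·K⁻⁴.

For a small grey body in a large enclosure: P_net = εσA(T_body⁴ − T_wall⁴).
A = 4πr² = 0.05309 m²; T_body⁴ − T_wall⁴ = 1.575×10⁷ − 1.004×10⁹ = -9.881×10⁸ K⁴.
|P_net| = 0.51·5.67×10⁻⁸·0.05309·9.881×10⁸.

P_net ≈ 1.52 W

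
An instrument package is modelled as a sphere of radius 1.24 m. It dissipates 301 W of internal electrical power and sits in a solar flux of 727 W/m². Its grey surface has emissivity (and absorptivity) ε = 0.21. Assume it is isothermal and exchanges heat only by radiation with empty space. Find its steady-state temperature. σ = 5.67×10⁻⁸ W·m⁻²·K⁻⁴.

T ≈ 259 K

At steady state, absorbed solar power + internal power = radiated power.
Absorbed: α·S·A_cross = 0.21·727·4.831 = 737.5 W (cross-section πr²).
Total input = 737.5 + 301 = 1038 W.
Radiated: εσ·A_surf·T⁴ with A_surf = 4πr² = 19.32 m².
T⁴ = 1038/(0.21·5.67×10⁻⁸·19.32) = 4.514×10⁹ K⁴.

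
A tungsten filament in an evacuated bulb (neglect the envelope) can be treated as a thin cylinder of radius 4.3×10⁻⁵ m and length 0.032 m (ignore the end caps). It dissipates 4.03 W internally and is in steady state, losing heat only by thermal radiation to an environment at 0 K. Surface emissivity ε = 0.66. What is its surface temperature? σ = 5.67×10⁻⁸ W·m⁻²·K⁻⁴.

Steady state: internal power = radiated power, P = εσA T⁴.
Radiating area A = 2πrL = 8.646×10⁻⁶ m².
T⁴ = P/(εσA) = 4.03/(0.66·5.67×10⁻⁸·8.646×10⁻⁶) = 1.246×10¹³ K⁴.
T = (1.246×10¹³)^(1/4).

T ≈ 1880 K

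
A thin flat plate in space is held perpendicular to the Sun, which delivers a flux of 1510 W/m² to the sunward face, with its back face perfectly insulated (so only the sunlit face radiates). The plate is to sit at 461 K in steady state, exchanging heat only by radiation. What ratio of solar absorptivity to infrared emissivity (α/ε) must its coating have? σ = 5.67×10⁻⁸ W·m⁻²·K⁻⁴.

α/ε ≈ 1.70

Balance: αS·A = εσ·1A·T⁴ ⇒ α/ε = σT⁴/S.
α/ε = 5.67×10⁻⁸·(461)⁴/1510 = 5.67×10⁻⁸·4.517×10¹⁰/1510.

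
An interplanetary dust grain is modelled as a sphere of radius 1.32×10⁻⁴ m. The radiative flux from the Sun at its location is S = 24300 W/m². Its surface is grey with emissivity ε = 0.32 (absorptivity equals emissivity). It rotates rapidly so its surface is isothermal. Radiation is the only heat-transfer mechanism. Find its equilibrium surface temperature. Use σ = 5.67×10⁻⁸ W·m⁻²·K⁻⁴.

At equilibrium, absorbed power = emitted power.
Absorbing cross-section = πr² = 5.474×10⁻⁸ m²; emitting surface = 4πr² = 2.190×10⁻⁷ m² (ratio 4).
εS·A_cross = εσ·A_surf·T⁴  ⇒  T⁴ = S/(4σ)   (ε cancels).
T⁴ = 24300/(4·5.67×10⁻⁸) = 1.071×10¹¹ K⁴.
T = (1.071×10¹¹)^(1/4).

T ≈ 572 K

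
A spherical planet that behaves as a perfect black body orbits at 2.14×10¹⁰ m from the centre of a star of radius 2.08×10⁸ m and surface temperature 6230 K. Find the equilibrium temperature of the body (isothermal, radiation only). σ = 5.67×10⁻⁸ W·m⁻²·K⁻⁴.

The star's surface emits σT_*⁴; at distance d the flux is S = σT_*⁴(R_*/d)².
S = 5.67×10⁻⁸·(6230)⁴·(2.08×10⁸/2.14×10¹⁰)² = 8069 W/m².
For an isothermal sphere T⁴ = (1−a)S/(4σ) = 3.558×10¹⁰ K⁴.

T ≈ 434 K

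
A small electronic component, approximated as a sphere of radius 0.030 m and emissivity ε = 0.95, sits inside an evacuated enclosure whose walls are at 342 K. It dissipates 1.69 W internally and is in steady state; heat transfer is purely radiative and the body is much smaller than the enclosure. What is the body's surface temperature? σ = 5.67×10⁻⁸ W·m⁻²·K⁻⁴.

T ≈ 358 K

For a small grey body in a large enclosure, net radiated power = εσA(T⁴ − T_w⁴).
Steady state: P = εσA(T⁴ − T_w⁴) with A = 4πr² = 0.01131 m².
T⁴ = P/(εσA) + T_w⁴ = 1.69/(0.95·5.67×10⁻⁸·0.01131) + (342)⁴
    = 2.774×10⁹ + 1.368×10¹⁰ = 1.645×10¹⁰ K⁴.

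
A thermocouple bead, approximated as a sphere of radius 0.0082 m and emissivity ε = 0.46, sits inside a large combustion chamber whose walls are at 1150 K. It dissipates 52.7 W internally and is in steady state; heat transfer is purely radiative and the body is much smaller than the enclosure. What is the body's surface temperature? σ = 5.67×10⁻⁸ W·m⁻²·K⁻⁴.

T ≈ 1430 K

For a small grey body in a large enclosure, net radiated power = εσA(T⁴ − T_w⁴).
Steady state: P = εσA(T⁴ − T_w⁴) with A = 4πr² = 8.450×10⁻⁴ m².
T⁴ = P/(εσA) + T_w⁴ = 52.7/(0.46·5.67×10⁻⁸·8.450×10⁻⁴) + (1150)⁴
    = 2.391×10¹² + 1.749×10¹² = 4.140×10¹² K⁴.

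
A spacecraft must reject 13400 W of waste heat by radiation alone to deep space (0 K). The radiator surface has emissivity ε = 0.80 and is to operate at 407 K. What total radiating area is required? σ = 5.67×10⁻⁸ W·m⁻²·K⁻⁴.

A ≈ 10.8 m²

P = εσA T⁴ ⇒ A = P/(εσT⁴).
T⁴ = 2.744×10¹⁰ K⁴.
A = 13400/(0.80 × 5.67×10⁻⁸ × 2.744×10¹⁰).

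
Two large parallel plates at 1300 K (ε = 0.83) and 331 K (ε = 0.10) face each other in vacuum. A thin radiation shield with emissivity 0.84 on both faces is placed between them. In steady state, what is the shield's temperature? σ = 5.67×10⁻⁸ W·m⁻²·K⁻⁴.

In steady state the net flux on the hot side equals that on the cold side.
σ(T₁⁴−T_s⁴)/D₁ = σ(T_s⁴−T₂⁴)/D₂, with D₁ = 1/ε₁+1/ε_s−1 = 1.395, D₂ = 1/ε_s+1/ε₂−1 = 10.19.
Solve for T_s⁴: T_s⁴ = (D₂·T₁⁴ + D₁·T₂⁴)/(D₁+D₂) = 2.514×10¹² K⁴.

T_s ≈ 1260 K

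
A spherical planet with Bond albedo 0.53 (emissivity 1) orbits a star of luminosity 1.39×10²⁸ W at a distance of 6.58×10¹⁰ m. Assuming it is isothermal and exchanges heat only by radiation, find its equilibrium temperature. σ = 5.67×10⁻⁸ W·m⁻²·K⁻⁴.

T ≈ 853 K

First find the stellar flux at distance d: S = L/(4πd²) = 1.39×10²⁸/(4π·(6.58×10¹⁰)²) = 2.555×10⁵ W/m².
For an isothermal sphere, absorbed (1−a)S·πr² = emitted σ·4πr²·T⁴, so T⁴ = (1−a)S/(4σ).
T⁴ = 0.470·2.555×10⁵/(4·5.67×10⁻⁸) = 5.294×10¹¹ K⁴.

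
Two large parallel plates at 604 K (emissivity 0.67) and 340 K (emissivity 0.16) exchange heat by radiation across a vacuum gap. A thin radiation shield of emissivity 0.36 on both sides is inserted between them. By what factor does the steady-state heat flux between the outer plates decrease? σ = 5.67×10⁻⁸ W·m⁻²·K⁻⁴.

factor ≈ 1.68

Without shield: q₀ = σΔ(T⁴)/(1/ε₁+1/ε₂−1) with denominator 6.743.
With shield the two gaps are in series; the resistances add: (1/ε₁+1/ε_s−1)+(1/ε_s+1/ε₂−1) = 3.270+8.028 = 11.30.
Heat-flux ratio q₀/q = 11.30/6.743.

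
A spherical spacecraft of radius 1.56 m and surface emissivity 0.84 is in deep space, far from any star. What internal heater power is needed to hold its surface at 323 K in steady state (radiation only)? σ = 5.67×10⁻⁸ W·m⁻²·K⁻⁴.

P = εσ·4πr²·T⁴.
4πr² = 30.58 m²; T⁴ = 1.088×10¹⁰ K⁴.
P = 0.84·5.67×10⁻⁸·30.58·1.088×10¹⁰.

P ≈ 15900 W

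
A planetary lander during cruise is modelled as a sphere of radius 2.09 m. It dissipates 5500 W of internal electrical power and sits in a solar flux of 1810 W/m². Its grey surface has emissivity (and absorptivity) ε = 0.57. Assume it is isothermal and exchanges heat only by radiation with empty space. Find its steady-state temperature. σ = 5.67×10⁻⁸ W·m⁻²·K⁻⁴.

At steady state, absorbed solar power + internal power = radiated power.
Absorbed: α·S·A_cross = 0.57·1810·13.72 = 14160 W (cross-section πr²).
Total input = 14160 + 5500 = 19660 W.
Radiated: εσ·A_surf·T⁴ with A_surf = 4πr² = 54.89 m².
T⁴ = 19660/(0.57·5.67×10⁻⁸·54.89) = 1.108×10¹⁰ K⁴.

T ≈ 324 K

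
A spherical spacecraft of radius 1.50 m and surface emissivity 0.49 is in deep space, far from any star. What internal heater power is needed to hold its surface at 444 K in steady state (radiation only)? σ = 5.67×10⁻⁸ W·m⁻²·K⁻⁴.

P ≈ 30500 W

P = εσ·4πr²·T⁴.
4πr² = 28.27 m²; T⁴ = 3.886×10¹⁰ K⁴.
P = 0.49·5.67×10⁻⁸·28.27·3.886×10¹⁰.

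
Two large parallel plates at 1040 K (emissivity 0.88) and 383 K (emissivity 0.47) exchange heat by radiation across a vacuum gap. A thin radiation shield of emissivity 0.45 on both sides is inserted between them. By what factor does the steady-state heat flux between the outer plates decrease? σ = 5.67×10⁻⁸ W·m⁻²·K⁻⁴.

Without shield: q₀ = σΔ(T⁴)/(1/ε₁+1/ε₂−1) with denominator 2.264.
With shield the two gaps are in series; the resistances add: (1/ε₁+1/ε_s−1)+(1/ε_s+1/ε₂−1) = 2.359+3.350 = 5.708.
Heat-flux ratio q₀/q = 5.708/2.264.

factor ≈ 2.52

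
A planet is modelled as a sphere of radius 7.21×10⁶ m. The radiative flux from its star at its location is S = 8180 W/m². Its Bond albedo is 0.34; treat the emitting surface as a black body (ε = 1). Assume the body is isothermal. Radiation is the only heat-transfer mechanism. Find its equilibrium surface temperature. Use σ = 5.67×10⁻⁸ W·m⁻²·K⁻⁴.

At equilibrium, absorbed power = emitted power.
Absorbing cross-section = πr² = 1.633×10¹⁴ m²; emitting surface = 4πr² = 6.533×10¹⁴ m² (ratio 4).
(1−a)S·A_cross = εσ·A_surf·T⁴  ⇒  T⁴ = (1−a)S/(4σ).
T⁴ = 0.660·8180/(4·5.67×10⁻⁸) = 2.380×10¹⁰ K⁴.
T = (2.380×10¹⁰)^(1/4).

T ≈ 393 K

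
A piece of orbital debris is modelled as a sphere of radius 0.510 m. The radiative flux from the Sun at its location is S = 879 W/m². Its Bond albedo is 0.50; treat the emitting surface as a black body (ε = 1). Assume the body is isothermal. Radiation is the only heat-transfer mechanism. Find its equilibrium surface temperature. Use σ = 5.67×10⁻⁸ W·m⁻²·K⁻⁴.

At equilibrium, absorbed power = emitted power.
Absorbing cross-section = πr² = 0.8171 m²; emitting surface = 4πr² = 3.269 m² (ratio 4).
(1−a)S·A_cross = εσ·A_surf·T⁴  ⇒  T⁴ = (1−a)S/(4σ).
T⁴ = 0.500·879/(4·5.67×10⁻⁸) = 1.938×10⁹ K⁴.
T = (1.938×10⁹)^(1/4).

T ≈ 210 K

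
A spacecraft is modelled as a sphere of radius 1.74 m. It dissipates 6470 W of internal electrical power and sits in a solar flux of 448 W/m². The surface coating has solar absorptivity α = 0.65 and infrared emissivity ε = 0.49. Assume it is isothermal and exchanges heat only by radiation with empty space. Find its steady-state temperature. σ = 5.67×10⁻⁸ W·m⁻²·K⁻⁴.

T ≈ 306 K

At steady state, absorbed solar power + internal power = radiated power.
Absorbed: α·S·A_cross = 0.65·448·9.511 = 2770 W (cross-section πr²).
Total input = 2770 + 6470 = 9240 W.
Radiated: εσ·A_surf·T⁴ with A_surf = 4πr² = 38.05 m².
T⁴ = 9240/(0.49·5.67×10⁻⁸·38.05) = 8.741×10⁹ K⁴.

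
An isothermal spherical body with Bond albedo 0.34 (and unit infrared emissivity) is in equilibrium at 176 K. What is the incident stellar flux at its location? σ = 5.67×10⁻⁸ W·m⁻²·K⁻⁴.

S ≈ 330 W/m²

(1−a)S·πr² = σ·4πr²·T⁴ ⇒ S = 4σT⁴/(1−a).
S = 4·5.67×10⁻⁸·9.595×10⁸/0.660.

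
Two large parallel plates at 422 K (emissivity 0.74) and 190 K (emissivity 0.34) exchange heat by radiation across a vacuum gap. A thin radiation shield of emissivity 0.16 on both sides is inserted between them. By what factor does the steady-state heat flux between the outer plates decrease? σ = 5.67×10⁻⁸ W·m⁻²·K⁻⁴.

Without shield: q₀ = σΔ(T⁴)/(1/ε₁+1/ε₂−1) with denominator 3.293.
With shield the two gaps are in series; the resistances add: (1/ε₁+1/ε_s−1)+(1/ε_s+1/ε₂−1) = 6.601+8.191 = 14.79.
Heat-flux ratio q₀/q = 14.79/3.293.

factor ≈ 4.49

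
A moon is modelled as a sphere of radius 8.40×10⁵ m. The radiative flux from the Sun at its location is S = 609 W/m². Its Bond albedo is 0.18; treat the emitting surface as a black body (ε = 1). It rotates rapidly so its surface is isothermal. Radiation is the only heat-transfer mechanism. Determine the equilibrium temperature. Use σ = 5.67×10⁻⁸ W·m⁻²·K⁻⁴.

At equilibrium, absorbed power = emitted power.
Absorbing cross-section = πr² = 2.217×10¹² m²; emitting surface = 4πr² = 8.867×10¹² m² (ratio 4).
(1−a)S·A_cross = εσ·A_surf·T⁴  ⇒  T⁴ = (1−a)S/(4σ).
T⁴ = 0.820·609/(4·5.67×10⁻⁸) = 2.202×10⁹ K⁴.
T = (2.202×10⁹)^(1/4).

T ≈ 217 K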